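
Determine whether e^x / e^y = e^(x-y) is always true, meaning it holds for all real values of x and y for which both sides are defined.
Claim: e^x / e^y = e^(x-y).
Reasoning: 1/e^y = e^(-y), so e^x / e^y = e^x · e^(-y) = e^(x + (-y)) = e^(x-y) by the product rule for exponents.
So the two sides agree for all real values of x and y for which both sides are defined.

Conclusion: Yes, this is an identity.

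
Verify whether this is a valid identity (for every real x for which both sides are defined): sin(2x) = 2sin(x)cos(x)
Yes, this is an identity.

Claim: sin(2x) = 2sin(x)cos(x).
Reasoning: Put y = x in the addition formula sin(x+y) = sin(x)cos(y) + cos(x)sin(y): sin(2x) = sin(x)cos(x) + cos(x)sin(x) = 2sin(x)cos(x).
So the two sides agree for every real x for which both sides are defined.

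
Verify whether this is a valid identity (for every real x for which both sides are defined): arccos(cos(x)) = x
No, this is NOT an identity.

Claim: arccos(cos(x)) = x.
Test a specific point where both sides are defined: x = -π/4.
LHS = arccos(cos(x)) ≈ 0.7854
RHS = x ≈ -0.7854
Since 0.7854 ≠ -0.7854, the equation fails at this point, so it cannot hold for every real x for which both sides are defined.
arccos only returns values in [0, π], so arccos(cos(x)) = x holds only for x in that interval, not for all real x.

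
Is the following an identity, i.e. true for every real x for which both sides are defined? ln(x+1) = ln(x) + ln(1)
No, this is NOT an identity.

Claim: ln(x+1) = ln(x) + ln(1).
Test a specific point where both sides are defined: x = 3.
LHS = ln(x+1) ≈ 1.3863
RHS = ln(x) + ln(1) ≈ 1.0986
Since 1.3863 ≠ 1.0986, the equation fails at this point, so it cannot hold for every real x for which both sides are defined.
ln(1) = 0, so the right side is just ln(x), which differs from ln(x+1).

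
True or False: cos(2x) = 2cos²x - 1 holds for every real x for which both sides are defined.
True.

Claim: cos(2x) = 2cos²x - 1.
Reasoning: cos(2x) = cos²x - sin²x. Replace sin²x by 1 - cos²x: cos²x - (1 - cos²x) = 2cos²x - 1.
So the two sides agree for every real x for which both sides are defined.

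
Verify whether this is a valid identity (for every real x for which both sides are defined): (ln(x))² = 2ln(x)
No, this is NOT an identity.

Claim: (ln(x))² = 2ln(x).
Test a specific point where both sides are defined: x = 1/2.
LHS = (ln(x))² ≈ 0.4805
RHS = 2ln(x) ≈ -1.3863
Since 0.4805 ≠ -1.3863, the equation fails at this point, so it cannot hold for every real x for which both sides are defined.
2ln(x) equals ln(x²), which is not the same as (ln x)².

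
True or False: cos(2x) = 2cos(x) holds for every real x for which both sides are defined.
False.

Claim: cos(2x) = 2cos(x).
Test a specific point where both sides are defined: x = π/4.
LHS = cos(2x) ≈ 0.0000
RHS = 2cos(x) ≈ 1.4142
Since 0.0000 ≠ 1.4142, the equation fails at this point, so it cannot hold for every real x for which both sides are defined.
The correct double-angle formula is cos(2x) = cos²x - sin²x.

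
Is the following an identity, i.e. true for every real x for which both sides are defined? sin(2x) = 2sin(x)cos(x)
Claim: sin(2x) = 2sin(x)cos(x).
Reasoning: Put y = x in the addition formula sin(x+y) = sin(x)cos(y) + cos(x)sin(y): sin(2x) = sin(x)cos(x) + cos(x)sin(x) = 2sin(x)cos(x).
So the two sides agree for every real x for which both sides are defined.

Conclusion: Yes, this is an identity.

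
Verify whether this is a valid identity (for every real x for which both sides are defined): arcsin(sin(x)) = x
Claim: arcsin(sin(x)) = x.
Test a specific point where both sides are defined: x = 2π/3.
LHS = arcsin(sin(x)) ≈ 1.0472
RHS = x ≈ 2.0944
Since 1.0472 ≠ 2.0944, the equation fails at this point, so it cannot hold for every real x for which both sides are defined.
arcsin only returns values in [-π/2, π/2], so arcsin(sin(x)) = x holds only for x in that interval, not for all real x.

Conclusion: No, this is NOT an identity.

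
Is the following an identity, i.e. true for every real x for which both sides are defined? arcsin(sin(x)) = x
Claim: arcsin(sin(x)) = x.
Test a specific point where both sides are defined: x = 2π/3.
LHS = arcsin(sin(x)) ≈ 1.0472
RHS = x ≈ 2.0944
Since 1.0472 ≠ 2.0944, the equation fails at this point, so it cannot hold for every real x for which both sides are defined.
arcsin only returns values in [-π/2, π/2], so arcsin(sin(x)) = x holds only for x in that interval, not for all real x.

Conclusion: No, this is NOT an identity.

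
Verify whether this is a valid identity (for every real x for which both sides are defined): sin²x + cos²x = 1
Yes, this is an identity.

Claim: sin²x + cos²x = 1.
Reasoning: The point (cos x, sin x) lies on the unit circle X² + Y² = 1, so cos²x + sin²x = 1 for every real x.
So the two sides agree for every real x for which both sides are defined.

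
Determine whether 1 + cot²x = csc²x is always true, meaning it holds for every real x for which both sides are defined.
Yes, this is an identity.

Claim: 1 + cot²x = csc²x.
Reasoning: Start from sin²x + cos²x = 1 and divide every term by sin²x (allowed wherever cot x and csc x are defined): 1 + cot²x = 1/sin²x = csc²x.
So the two sides agree for every real x for which both sides are defined.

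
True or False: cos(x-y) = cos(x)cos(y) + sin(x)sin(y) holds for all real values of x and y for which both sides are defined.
Claim: cos(x-y) = cos(x)cos(y) + sin(x)sin(y).
Reasoning: Replace y by -y in cos(x+y) = cos(x)cos(y) - sin(x)sin(y) and use cos(-y) = cos(y), sin(-y) = -sin(y): cos(x-y) = cos(x)cos(y) + sin(x)sin(y).
So the two sides agree for all real values of x and y for which both sides are defined.

Conclusion: True.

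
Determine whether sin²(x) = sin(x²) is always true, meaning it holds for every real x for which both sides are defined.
No, this is NOT an identity.

Claim: sin²(x) = sin(x²).
Test a specific point where both sides are defined: x = π/2.
LHS = sin²(x) ≈ 1.0000
RHS = sin(x²) ≈ 0.6243
Since 1.0000 ≠ 0.6243, the equation fails at this point, so it cannot hold for every real x for which both sides are defined.
sin²(x) means (sin x)², squaring the output; sin(x²) squares the input. These are different functions.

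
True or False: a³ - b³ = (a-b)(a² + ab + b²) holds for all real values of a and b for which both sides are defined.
True.

Claim: a³ - b³ = (a-b)(a² + ab + b²).
Reasoning: Expand the right side: (a-b)(a² + ab + b²) = a³ + a²b + ab² - a²b - ab² - b³ = a³ - b³ (the middle terms cancel in pairs).
So the two sides agree for all real values of a and b for which both sides are defined.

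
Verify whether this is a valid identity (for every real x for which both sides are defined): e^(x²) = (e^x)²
Claim: e^(x²) = (e^x)².
Test a specific point where both sides are defined: x = 3/2.
LHS = e^(x²) ≈ 9.4877
RHS = (e^x)² ≈ 20.0855
Since 9.4877 ≠ 20.0855, the equation fails at this point, so it cannot hold for every real x for which both sides are defined.
(e^x)² = e^(2x), and 2x ≠ x² in general.

Conclusion: No, this is NOT an identity.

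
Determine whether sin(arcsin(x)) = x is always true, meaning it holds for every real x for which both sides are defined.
Yes, this is an identity.

Claim: sin(arcsin(x)) = x.
Reasoning: For -1 ≤ x ≤ 1 (where arcsin is defined), arcsin(x) is by definition an angle whose sine equals x. Taking the sine of that angle returns x. (Note the other order, arcsin(sin x) = x, is NOT an identity.)
So the two sides agree for every real x for which both sides are defined.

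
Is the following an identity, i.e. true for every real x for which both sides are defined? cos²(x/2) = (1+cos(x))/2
Yes, this is an identity.

Claim: cos²(x/2) = (1+cos(x))/2.
Reasoning: Use cos(2θ) = 2cos²θ - 1 with θ = x/2: cos(x) = 2cos²(x/2) - 1. Solving for cos²(x/2) gives (1 + cos(x))/2.
So the two sides agree for every real x for which both sides are defined.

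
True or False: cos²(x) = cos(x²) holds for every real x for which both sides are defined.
False.

Claim: cos²(x) = cos(x²).
Test a specific point where both sides are defined: x = π/2.
LHS = cos²(x) ≈ 0.0000
RHS = cos(x²) ≈ -0.7812
Since 0.0000 ≠ -0.7812, the equation fails at this point, so it cannot hold for every real x for which both sides are defined.
cos²(x) means (cos x)², squaring the output; cos(x²) squares the input. These are different functions.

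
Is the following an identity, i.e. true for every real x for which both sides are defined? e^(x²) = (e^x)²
Claim: e^(x²) = (e^x)².
Test a specific point where both sides are defined: x = -1.
LHS = e^(x²) ≈ 2.7183
RHS = (e^x)² ≈ 0.1353
Since 2.7183 ≠ 0.1353, the equation fails at this point, so it cannot hold for every real x for which both sides are defined.
(e^x)² = e^(2x), and 2x ≠ x² in general.

Conclusion: No, this is NOT an identity.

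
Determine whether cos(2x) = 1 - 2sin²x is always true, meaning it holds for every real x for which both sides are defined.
Claim: cos(2x) = 1 - 2sin²x.
Reasoning: cos(2x) = cos²x - sin²x. Replace cos²x by 1 - sin²x: (1 - sin²x) - sin²x = 1 - 2sin²x.
So the two sides agree for every real x for which both sides are defined.

Conclusion: Yes, this is an identity.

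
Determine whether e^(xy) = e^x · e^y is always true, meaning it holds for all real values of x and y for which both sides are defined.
Claim: e^(xy) = e^x · e^y.
Test a specific point where both sides are defined: x = 5, y = 1.
LHS = e^(xy) ≈ 148.4132
RHS = e^x · e^y ≈ 403.4288
Since 148.4132 ≠ 403.4288, the equation fails at this point, so it cannot hold for all real values of x and y for which both sides are defined.
e^x · e^y = e^(x+y), not e^(xy).

Conclusion: No, this is NOT an identity.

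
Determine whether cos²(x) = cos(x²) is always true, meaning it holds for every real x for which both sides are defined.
No, this is NOT an identity.

Claim: cos²(x) = cos(x²).
Test a specific point where both sides are defined: x = π/4.
LHS = cos²(x) ≈ 0.5000
RHS = cos(x²) ≈ 0.8157
Since 0.5000 ≠ 0.8157, the equation fails at this point, so it cannot hold for every real x for which both sides are defined.
cos²(x) means (cos x)², squaring the output; cos(x²) squares the input. These are different functions.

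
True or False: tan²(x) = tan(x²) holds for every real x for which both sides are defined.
False.

Claim: tan²(x) = tan(x²).
Test a specific point where both sides are defined: x = -π/4.
LHS = tan²(x) ≈ 1.0000
RHS = tan(x²) ≈ 0.7092
Since 1.0000 ≠ 0.7092, the equation fails at this point, so it cannot hold for every real x for which both sides are defined.
tan²(x) means (tan x)², squaring the output; tan(x²) squares the input. These are different functions.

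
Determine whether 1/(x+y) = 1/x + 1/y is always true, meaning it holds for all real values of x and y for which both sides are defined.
No, this is NOT an identity.

Claim: 1/(x+y) = 1/x + 1/y.
Test a specific point where both sides are defined: x = -3, y = -2.
LHS = 1/(x+y) ≈ -0.2000
RHS = 1/x + 1/y ≈ -0.8333
Since -0.2000 ≠ -0.8333, the equation fails at this point, so it cannot hold for all real values of x and y for which both sides are defined.
1/x + 1/y = (x+y)/(xy), which is not 1/(x+y).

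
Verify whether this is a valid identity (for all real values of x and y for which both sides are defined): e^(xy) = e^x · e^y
No, this is NOT an identity.

Claim: e^(xy) = e^x · e^y.
Test a specific point where both sides are defined: x = 3, y = 2.
LHS = e^(xy) ≈ 403.4288
RHS = e^x · e^y ≈ 148.4132
Since 403.4288 ≠ 148.4132, the equation fails at this point, so it cannot hold for all real values of x and y for which both sides are defined.
e^x · e^y = e^(x+y), not e^(xy).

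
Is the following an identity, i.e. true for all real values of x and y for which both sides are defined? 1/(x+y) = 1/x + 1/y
No, this is NOT an identity.

Claim: 1/(x+y) = 1/x + 1/y.
Test a specific point where both sides are defined: x = 1, y = 3/2.
LHS = 1/(x+y) ≈ 0.4000
RHS = 1/x + 1/y ≈ 1.6667
Since 0.4000 ≠ 1.6667, the equation fails at this point, so it cannot hold for all real values of x and y for which both sides are defined.
1/x + 1/y = (x+y)/(xy), which is not 1/(x+y).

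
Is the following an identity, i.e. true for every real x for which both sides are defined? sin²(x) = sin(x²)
No, this is NOT an identity.

Claim: sin²(x) = sin(x²).
Test a specific point where both sides are defined: x = π/3.
LHS = sin²(x) ≈ 0.7500
RHS = sin(x²) ≈ 0.8897
Since 0.7500 ≠ 0.8897, the equation fails at this point, so it cannot hold for every real x for which both sides are defined.
sin²(x) means (sin x)², squaring the output; sin(x²) squares the input. These are different functions.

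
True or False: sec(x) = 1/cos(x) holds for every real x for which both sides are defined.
Claim: sec(x) = 1/cos(x).
Reasoning: sec(x) is by definition the reciprocal of cos(x), wherever cos(x) ≠ 0.
So the two sides agree for every real x for which both sides are defined.

Conclusion: True.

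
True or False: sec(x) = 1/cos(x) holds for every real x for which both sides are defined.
Claim: sec(x) = 1/cos(x).
Reasoning: sec(x) is by definition the reciprocal of cos(x), wherever cos(x) ≠ 0.
So the two sides agree for every real x for which both sides are defined.

Conclusion: True.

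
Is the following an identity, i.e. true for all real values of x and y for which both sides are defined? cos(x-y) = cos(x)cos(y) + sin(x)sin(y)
Yes, this is an identity.

Claim: cos(x-y) = cos(x)cos(y) + sin(x)sin(y).
Reasoning: Replace y by -y in cos(x+y) = cos(x)cos(y) - sin(x)sin(y) and use cos(-y) = cos(y), sin(-y) = -sin(y): cos(x-y) = cos(x)cos(y) + sin(x)sin(y).
So the two sides agree for all real values of x and y for which both sides are defined.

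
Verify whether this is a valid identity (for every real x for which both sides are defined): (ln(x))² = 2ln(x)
Claim: (ln(x))² = 2ln(x).
Test a specific point where both sides are defined: x = 3.
LHS = (ln(x))² ≈ 1.2069
RHS = 2ln(x) ≈ 2.1972
Since 1.2069 ≠ 2.1972, the equation fails at this point, so it cannot hold for every real x for which both sides are defined.
2ln(x) equals ln(x²), which is not the same as (ln x)².

Conclusion: No, this is NOT an identity.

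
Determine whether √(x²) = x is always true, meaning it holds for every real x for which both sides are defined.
Claim: √(x²) = x.
Test a specific point where both sides are defined: x = -2.
LHS = √(x²) ≈ 2.0000
RHS = x ≈ -2.0000
Since 2.0000 ≠ -2.0000, the equation fails at this point, so it cannot hold for every real x for which both sides are defined.
√(x²) = |x|, which differs from x whenever x < 0 (both sides are defined for every real x).

Conclusion: No, this is NOT an identity.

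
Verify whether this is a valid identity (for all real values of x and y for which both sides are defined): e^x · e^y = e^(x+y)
Yes, this is an identity.

Claim: e^x · e^y = e^(x+y).
Reasoning: This is the law of exponents for a common base: multiplying powers adds exponents. E.g. from the series, (Σ x^j/j!)(Σ y^k/k!) = Σ_m (Σ_{j+k=m} x^j y^k/(j!k!)) = Σ_m (x+y)^m/m! by the binomial theorem.
So the two sides agree for all real values of x and y for which both sides are defined.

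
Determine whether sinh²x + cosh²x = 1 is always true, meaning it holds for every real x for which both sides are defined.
No, this is NOT an identity.

Claim: sinh²x + cosh²x = 1.
Test a specific point where both sides are defined: x = 3/2.
LHS = sinh²x + cosh²x ≈ 10.0677
RHS = 1 ≈ 1.0000
Since 10.0677 ≠ 1.0000, the equation fails at this point, so it cannot hold for every real x for which both sides are defined.
The correct hyperbolic identity is cosh²x - sinh²x = 1 (a difference); the sum sinh²x + cosh²x equals cosh(2x).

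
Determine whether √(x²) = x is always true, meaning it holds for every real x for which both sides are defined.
Claim: √(x²) = x.
Test a specific point where both sides are defined: x = -1.
LHS = √(x²) ≈ 1.0000
RHS = x ≈ -1.0000
Since 1.0000 ≠ -1.0000, the equation fails at this point, so it cannot hold for every real x for which both sides are defined.
√(x²) = |x|, which differs from x whenever x < 0 (both sides are defined for every real x).

Conclusion: No, this is NOT an identity.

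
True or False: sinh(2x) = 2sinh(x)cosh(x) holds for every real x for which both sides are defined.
True.

Claim: sinh(2x) = 2sinh(x)cosh(x).
Reasoning: 2sinh(x)cosh(x) = 2 · (e^x - e^-x)/2 · (e^x + e^-x)/2 = (e^(2x) - e^(-2x))/2 = sinh(2x).
So the two sides agree for every real x for which both sides are defined.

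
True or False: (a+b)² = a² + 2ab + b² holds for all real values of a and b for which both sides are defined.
Claim: (a+b)² = a² + 2ab + b².
Reasoning: Expand: (a+b)² = (a+b)(a+b) = a·a + a·b + b·a + b·b = a² + 2ab + b².
So the two sides agree for all real values of a and b for which both sides are defined.

Conclusion: True.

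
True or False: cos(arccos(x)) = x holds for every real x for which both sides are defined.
True.

Claim: cos(arccos(x)) = x.
Reasoning: For -1 ≤ x ≤ 1 (where arccos is defined), arccos(x) is by definition an angle whose cosine equals x. Taking the cosine of that angle returns x. (Note the other order, arccos(cos x) = x, is NOT an identity.)
So the two sides agree for every real x for which both sides are defined.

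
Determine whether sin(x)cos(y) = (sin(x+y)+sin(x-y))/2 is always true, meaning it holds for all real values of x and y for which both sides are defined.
Claim: sin(x)cos(y) = (sin(x+y)+sin(x-y))/2.
Reasoning: sin(x+y) = sin(x)cos(y) + cos(x)sin(y) and sin(x-y) = sin(x)cos(y) - cos(x)sin(y). Adding, sin(x+y) + sin(x-y) = 2sin(x)cos(y); divide by 2.
So the two sides agree for all real values of x and y for which both sides are defined.

Conclusion: Yes, this is an identity.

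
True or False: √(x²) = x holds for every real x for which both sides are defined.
False.

Claim: √(x²) = x.
Test a specific point where both sides are defined: x = -1.
LHS = √(x²) ≈ 1.0000
RHS = x ≈ -1.0000
Since 1.0000 ≠ -1.0000, the equation fails at this point, so it cannot hold for every real x for which both sides are defined.
√(x²) = |x|, which differs from x whenever x < 0 (both sides are defined for every real x).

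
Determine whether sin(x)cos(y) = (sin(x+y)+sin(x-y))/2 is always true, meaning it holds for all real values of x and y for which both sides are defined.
Claim: sin(x)cos(y) = (sin(x+y)+sin(x-y))/2.
Reasoning: sin(x+y) = sin(x)cos(y) + cos(x)sin(y) and sin(x-y) = sin(x)cos(y) - cos(x)sin(y). Adding, sin(x+y) + sin(x-y) = 2sin(x)cos(y); divide by 2.
So the two sides agree for all real values of x and y for which both sides are defined.

Conclusion: Yes, this is an identity.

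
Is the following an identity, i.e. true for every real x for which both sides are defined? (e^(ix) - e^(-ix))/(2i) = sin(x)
Claim: (e^(ix) - e^(-ix))/(2i) = sin(x).
Reasoning: By Euler's formula e^(ix) = cos(x) + i·sin(x) and e^(-ix) = cos(x) - i·sin(x). Subtracting cancels the cosine terms: e^(ix) - e^(-ix) = 2i·sin(x); divide by 2i.
So the two sides agree for every real x for which both sides are defined.

Conclusion: Yes, this is an identity.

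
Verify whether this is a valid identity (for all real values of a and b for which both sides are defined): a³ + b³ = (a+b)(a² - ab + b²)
Claim: a³ + b³ = (a+b)(a² - ab + b²).
Reasoning: Expand the right side: (a+b)(a² - ab + b²) = a³ - a²b + ab² + a²b - ab² + b³ = a³ + b³ (the middle terms cancel in pairs).
So the two sides agree for all real values of a and b for which both sides are defined.

Conclusion: Yes, this is an identity.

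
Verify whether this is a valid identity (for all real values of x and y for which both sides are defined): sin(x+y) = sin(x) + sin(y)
Claim: sin(x+y) = sin(x) + sin(y).
Test a specific point where both sides are defined: x = 2π/3, y = 2π/3.
LHS = sin(x+y) ≈ -0.8660
RHS = sin(x) + sin(y) ≈ 1.7321
Since -0.8660 ≠ 1.7321, the equation fails at this point, so it cannot hold for all real values of x and y for which both sides are defined.
The correct expansion is sin(x+y) = sin(x)cos(y) + cos(x)sin(y); sine is not additive.

Conclusion: No, this is NOT an identity.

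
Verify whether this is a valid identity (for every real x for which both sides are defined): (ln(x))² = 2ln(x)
Claim: (ln(x))² = 2ln(x).
Test a specific point where both sides are defined: x = 5.
LHS = (ln(x))² ≈ 2.5903
RHS = 2ln(x) ≈ 3.2189
Since 2.5903 ≠ 3.2189, the equation fails at this point, so it cannot hold for every real x for which both sides are defined.
2ln(x) equals ln(x²), which is not the same as (ln x)².

Conclusion: No, this is NOT an identity.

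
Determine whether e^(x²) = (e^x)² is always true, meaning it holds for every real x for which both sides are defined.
Claim: e^(x²) = (e^x)².
Test a specific point where both sides are defined: x = -3.
LHS = e^(x²) ≈ 8103.0839
RHS = (e^x)² ≈ 0.0025
Since 8103.0839 ≠ 0.0025, the equation fails at this point, so it cannot hold for every real x for which both sides are defined.
(e^x)² = e^(2x), and 2x ≠ x² in general.

Conclusion: No, this is NOT an identity.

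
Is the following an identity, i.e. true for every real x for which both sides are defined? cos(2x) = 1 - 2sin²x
Yes, this is an identity.

Claim: cos(2x) = 1 - 2sin²x.
Reasoning: cos(2x) = cos²x - sin²x. Replace cos²x by 1 - sin²x: (1 - sin²x) - sin²x = 1 - 2sin²x.
So the two sides agree for every real x for which both sides are defined.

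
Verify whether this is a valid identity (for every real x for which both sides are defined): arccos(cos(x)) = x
Claim: arccos(cos(x)) = x.
Test a specific point where both sides are defined: x = -π/6.
LHS = arccos(cos(x)) ≈ 0.5236
RHS = x ≈ -0.5236
Since 0.5236 ≠ -0.5236, the equation fails at this point, so it cannot hold for every real x for which both sides are defined.
arccos only returns values in [0, π], so arccos(cos(x)) = x holds only for x in that interval, not for all real x.

Conclusion: No, this is NOT an identity.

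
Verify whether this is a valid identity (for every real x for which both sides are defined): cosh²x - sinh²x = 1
Claim: cosh²x - sinh²x = 1.
Reasoning: With cosh(x) = (e^x + e^-x)/2 and sinh(x) = (e^x - e^-x)/2: cosh²x = (e^(2x) + 2 + e^(-2x))/4 and sinh²x = (e^(2x) - 2 + e^(-2x))/4. Subtracting leaves 4/4 = 1.
So the two sides agree for every real x for which both sides are defined.

Conclusion: Yes, this is an identity.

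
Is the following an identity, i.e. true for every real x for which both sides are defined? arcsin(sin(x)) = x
Claim: arcsin(sin(x)) = x.
Test a specific point where both sides are defined: x = 3π/4.
LHS = arcsin(sin(x)) ≈ 0.7854
RHS = x ≈ 2.3562
Since 0.7854 ≠ 2.3562, the equation fails at this point, so it cannot hold for every real x for which both sides are defined.
arcsin only returns values in [-π/2, π/2], so arcsin(sin(x)) = x holds only for x in that interval, not for all real x.

Conclusion: No, this is NOT an identity.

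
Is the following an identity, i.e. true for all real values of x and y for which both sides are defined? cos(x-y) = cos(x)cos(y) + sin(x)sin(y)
Claim: cos(x-y) = cos(x)cos(y) + sin(x)sin(y).
Reasoning: Replace y by -y in cos(x+y) = cos(x)cos(y) - sin(x)sin(y) and use cos(-y) = cos(y), sin(-y) = -sin(y): cos(x-y) = cos(x)cos(y) + sin(x)sin(y).
So the two sides agree for all real values of x and y for which both sides are defined.

Conclusion: Yes, this is an identity.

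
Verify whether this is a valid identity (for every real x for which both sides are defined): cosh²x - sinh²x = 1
Yes, this is an identity.

Claim: cosh²x - sinh²x = 1.
Reasoning: With cosh(x) = (e^x + e^-x)/2 and sinh(x) = (e^x - e^-x)/2: cosh²x = (e^(2x) + 2 + e^(-2x))/4 and sinh²x = (e^(2x) - 2 + e^(-2x))/4. Subtracting leaves 4/4 = 1.
So the two sides agree for every real x for which both sides are defined.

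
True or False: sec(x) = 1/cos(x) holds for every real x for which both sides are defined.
True.

Claim: sec(x) = 1/cos(x).
Reasoning: sec(x) is by definition the reciprocal of cos(x), wherever cos(x) ≠ 0.
So the two sides agree for every real x for which both sides are defined.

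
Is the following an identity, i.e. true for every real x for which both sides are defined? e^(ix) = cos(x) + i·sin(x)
Claim: e^(ix) = cos(x) + i·sin(x).
Reasoning: Euler's formula. Expand e^(ix) = Σ (ix)^k / k!. Since i² = -1, the even-k terms are Σ (-1)^m x^(2m)/(2m)! = cos(x) and the odd-k terms are i · Σ (-1)^m x^(2m+1)/(2m+1)! = i·sin(x).
So the two sides agree for every real x for which both sides are defined.

Conclusion: Yes, this is an identity.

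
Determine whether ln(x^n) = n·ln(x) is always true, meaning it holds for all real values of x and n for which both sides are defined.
Claim: ln(x^n) = n·ln(x).
Reasoning: The right side requires x > 0. For x > 0, x^n = (e^(ln x))^n = e^(n·ln x), so taking ln of both sides gives ln(x^n) = n·ln(x).
So the two sides agree for all real values of x and n for which both sides are defined.

Conclusion: Yes, this is an identity.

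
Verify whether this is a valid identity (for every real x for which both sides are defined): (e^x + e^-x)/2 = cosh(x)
Claim: (e^x + e^-x)/2 = cosh(x).
Reasoning: This is exactly the definition of the hyperbolic cosine: cosh(x) := (e^x + e^-x)/2.
So the two sides agree for every real x for which both sides are defined.

Conclusion: Yes, this is an identity.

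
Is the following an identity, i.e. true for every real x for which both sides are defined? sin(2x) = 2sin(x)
Claim: sin(2x) = 2sin(x).
Test a specific point where both sides are defined: x = π/3.
LHS = sin(2x) ≈ 0.8660
RHS = 2sin(x) ≈ 1.7321
Since 0.8660 ≠ 1.7321, the equation fails at this point, so it cannot hold for every real x for which both sides are defined.
The correct double-angle formula is sin(2x) = 2sin(x)cos(x).

Conclusion: No, this is NOT an identity.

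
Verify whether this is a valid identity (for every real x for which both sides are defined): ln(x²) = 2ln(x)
Claim: ln(x²) = 2ln(x).
Reasoning: The right side requires x > 0. For x > 0, x² = (e^(ln x))² = e^(2ln x), so ln(x²) = 2ln(x). (For x < 0 the right side is undefined, so those values are outside the claim.)
So the two sides agree for every real x for which both sides are defined.

Conclusion: Yes, this is an identity.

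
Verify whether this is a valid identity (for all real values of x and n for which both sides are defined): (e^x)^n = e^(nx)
Claim: (e^x)^n = e^(nx).
Reasoning: e^x is a positive real number, and for a positive base B and real exponent n, B^n = e^(n·ln B). With B = e^x, ln B = x, so (e^x)^n = e^(n·x).
So the two sides agree for all real values of x and n for which both sides are defined.

Conclusion: Yes, this is an identity.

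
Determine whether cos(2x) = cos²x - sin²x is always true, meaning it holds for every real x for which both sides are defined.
Claim: cos(2x) = cos²x - sin²x.
Reasoning: Put y = x in the addition formula cos(x+y) = cos(x)cos(y) - sin(x)sin(y): cos(2x) = cos²x - sin²x.
So the two sides agree for every real x for which both sides are defined.

Conclusion: Yes, this is an identity.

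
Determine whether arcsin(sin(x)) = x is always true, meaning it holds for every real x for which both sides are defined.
Claim: arcsin(sin(x)) = x.
Test a specific point where both sides are defined: x = 3π/4.
LHS = arcsin(sin(x)) ≈ 0.7854
RHS = x ≈ 2.3562
Since 0.7854 ≠ 2.3562, the equation fails at this point, so it cannot hold for every real x for which both sides are defined.
arcsin only returns values in [-π/2, π/2], so arcsin(sin(x)) = x holds only for x in that interval, not for all real x.

Conclusion: No, this is NOT an identity.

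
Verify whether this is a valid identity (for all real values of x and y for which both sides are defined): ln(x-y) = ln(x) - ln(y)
Claim: ln(x-y) = ln(x) - ln(y).
Test a specific point where both sides are defined: x = 4, y = 3/2.
LHS = ln(x-y) ≈ 0.9163
RHS = ln(x) - ln(y) ≈ 0.9808
Since 0.9163 ≠ 0.9808, the equation fails at this point, so it cannot hold for all real values of x and y for which both sides are defined.
ln(x) - ln(y) = ln(x/y), not ln(x-y).

Conclusion: No, this is NOT an identity.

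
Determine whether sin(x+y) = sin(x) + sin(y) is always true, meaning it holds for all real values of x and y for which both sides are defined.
Claim: sin(x+y) = sin(x) + sin(y).
Test a specific point where both sides are defined: x = -π/3, y = -π/2.
LHS = sin(x+y) ≈ -0.5000
RHS = sin(x) + sin(y) ≈ -1.8660
Since -0.5000 ≠ -1.8660, the equation fails at this point, so it cannot hold for all real values of x and y for which both sides are defined.
The correct expansion is sin(x+y) = sin(x)cos(y) + cos(x)sin(y); sine is not additive.

Conclusion: No, this is NOT an identity.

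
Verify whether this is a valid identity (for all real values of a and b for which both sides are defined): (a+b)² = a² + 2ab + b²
Yes, this is an identity.

Claim: (a+b)² = a² + 2ab + b².
Reasoning: Expand: (a+b)² = (a+b)(a+b) = a·a + a·b + b·a + b·b = a² + 2ab + b².
So the two sides agree for all real values of a and b for which both sides are defined.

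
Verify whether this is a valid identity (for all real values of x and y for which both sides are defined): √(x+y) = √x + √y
No, this is NOT an identity.

Claim: √(x+y) = √x + √y.
Test a specific point where both sides are defined: x = 3/2, y = 4.
LHS = √(x+y) ≈ 2.3452
RHS = √x + √y ≈ 3.2247
Since 2.3452 ≠ 3.2247, the equation fails at this point, so it cannot hold for all real values of x and y for which both sides are defined.
Squaring the right side gives x + 2√(xy) + y, not x + y.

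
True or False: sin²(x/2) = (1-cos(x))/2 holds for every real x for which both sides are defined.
True.

Claim: sin²(x/2) = (1-cos(x))/2.
Reasoning: Use cos(2θ) = 1 - 2sin²θ with θ = x/2: cos(x) = 1 - 2sin²(x/2). Solving for sin²(x/2) gives (1 - cos(x))/2.
So the two sides agree for every real x for which both sides are defined.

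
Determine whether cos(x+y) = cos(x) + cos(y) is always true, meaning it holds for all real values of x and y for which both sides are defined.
Claim: cos(x+y) = cos(x) + cos(y).
Test a specific point where both sides are defined: x = π/2, y = -π/3.
LHS = cos(x+y) ≈ 0.8660
RHS = cos(x) + cos(y) ≈ 0.5000
Since 0.8660 ≠ 0.5000, the equation fails at this point, so it cannot hold for all real values of x and y for which both sides are defined.
The correct expansion is cos(x+y) = cos(x)cos(y) - sin(x)sin(y); cosine is not additive.

Conclusion: No, this is NOT an identity.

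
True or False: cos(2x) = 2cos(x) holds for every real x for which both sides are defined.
False.

Claim: cos(2x) = 2cos(x).
Test a specific point where both sides are defined: x = 2π/3.
LHS = cos(2x) ≈ -0.5000
RHS = 2cos(x) ≈ -1.0000
Since -0.5000 ≠ -1.0000, the equation fails at this point, so it cannot hold for every real x for which both sides are defined.
The correct double-angle formula is cos(2x) = cos²x - sin²x.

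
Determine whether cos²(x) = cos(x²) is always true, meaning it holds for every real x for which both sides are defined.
No, this is NOT an identity.

Claim: cos²(x) = cos(x²).
Test a specific point where both sides are defined: x = 3π/4.
LHS = cos²(x) ≈ 0.5000
RHS = cos(x²) ≈ 0.7442
Since 0.5000 ≠ 0.7442, the equation fails at this point, so it cannot hold for every real x for which both sides are defined.
cos²(x) means (cos x)², squaring the output; cos(x²) squares the input. These are different functions.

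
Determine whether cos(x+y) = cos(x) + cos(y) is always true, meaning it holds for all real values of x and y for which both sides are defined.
No, this is NOT an identity.

Claim: cos(x+y) = cos(x) + cos(y).
Test a specific point where both sides are defined: x = -π/2, y = π/3.
LHS = cos(x+y) ≈ 0.8660
RHS = cos(x) + cos(y) ≈ 0.5000
Since 0.8660 ≠ 0.5000, the equation fails at this point, so it cannot hold for all real values of x and y for which both sides are defined.
The correct expansion is cos(x+y) = cos(x)cos(y) - sin(x)sin(y); cosine is not additive.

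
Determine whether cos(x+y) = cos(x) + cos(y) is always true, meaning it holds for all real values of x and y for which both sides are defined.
Claim: cos(x+y) = cos(x) + cos(y).
Test a specific point where both sides are defined: x = π, y = -π/6.
LHS = cos(x+y) ≈ -0.8660
RHS = cos(x) + cos(y) ≈ -0.1340
Since -0.8660 ≠ -0.1340, the equation fails at this point, so it cannot hold for all real values of x and y for which both sides are defined.
The correct expansion is cos(x+y) = cos(x)cos(y) - sin(x)sin(y); cosine is not additive.

Conclusion: No, this is NOT an identity.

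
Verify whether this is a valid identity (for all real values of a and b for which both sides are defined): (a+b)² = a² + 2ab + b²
Yes, this is an identity.

Claim: (a+b)² = a² + 2ab + b².
Reasoning: Expand: (a+b)² = (a+b)(a+b) = a·a + a·b + b·a + b·b = a² + 2ab + b².
So the two sides agree for all real values of a and b for which both sides are defined.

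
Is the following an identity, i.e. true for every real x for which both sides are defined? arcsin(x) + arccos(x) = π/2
Claim: arcsin(x) + arccos(x) = π/2.
Reasoning: Both sides are defined for -1 ≤ x ≤ 1. Let θ = arcsin(x), so sin θ = x and θ ∈ [-π/2, π/2]. Then cos(π/2 - θ) = sin θ = x and π/2 - θ ∈ [0, π], which is exactly the range of arccos, so arccos(x) = π/2 - θ. Adding: arcsin(x) + arccos(x) = θ + (π/2 - θ) = π/2.
So the two sides agree for every real x for which both sides are defined.

Conclusion: Yes, this is an identity.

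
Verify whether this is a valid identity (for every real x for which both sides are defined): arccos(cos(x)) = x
No, this is NOT an identity.

Claim: arccos(cos(x)) = x.
Test a specific point where both sides are defined: x = -π/6.
LHS = arccos(cos(x)) ≈ 0.5236
RHS = x ≈ -0.5236
Since 0.5236 ≠ -0.5236, the equation fails at this point, so it cannot hold for every real x for which both sides are defined.
arccos only returns values in [0, π], so arccos(cos(x)) = x holds only for x in that interval, not for all real x.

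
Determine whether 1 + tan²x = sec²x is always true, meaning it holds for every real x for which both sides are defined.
Yes, this is an identity.

Claim: 1 + tan²x = sec²x.
Reasoning: Start from sin²x + cos²x = 1 and divide every term by cos²x (allowed wherever tan x and sec x are defined): tan²x + 1 = 1/cos²x = sec²x.
So the two sides agree for every real x for which both sides are defined.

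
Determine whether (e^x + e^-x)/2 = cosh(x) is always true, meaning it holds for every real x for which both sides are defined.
Yes, this is an identity.

Claim: (e^x + e^-x)/2 = cosh(x).
Reasoning: This is exactly the definition of the hyperbolic cosine: cosh(x) := (e^x + e^-x)/2.
So the two sides agree for every real x for which both sides are defined.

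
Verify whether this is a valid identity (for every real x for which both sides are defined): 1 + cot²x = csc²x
Claim: 1 + cot²x = csc²x.
Reasoning: Start from sin²x + cos²x = 1 and divide every term by sin²x (allowed wherever cot x and csc x are defined): 1 + cot²x = 1/sin²x = csc²x.
So the two sides agree for every real x for which both sides are defined.

Conclusion: Yes, this is an identity.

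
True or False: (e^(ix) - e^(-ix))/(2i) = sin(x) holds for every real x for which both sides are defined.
Claim: (e^(ix) - e^(-ix))/(2i) = sin(x).
Reasoning: By Euler's formula e^(ix) = cos(x) + i·sin(x) and e^(-ix) = cos(x) - i·sin(x). Subtracting cancels the cosine terms: e^(ix) - e^(-ix) = 2i·sin(x); divide by 2i.
So the two sides agree for every real x for which both sides are defined.

Conclusion: True.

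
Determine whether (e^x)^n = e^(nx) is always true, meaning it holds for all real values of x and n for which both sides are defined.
Claim: (e^x)^n = e^(nx).
Reasoning: e^x is a positive real number, and for a positive base B and real exponent n, B^n = e^(n·ln B). With B = e^x, ln B = x, so (e^x)^n = e^(n·x).
So the two sides agree for all real values of x and n for which both sides are defined.

Conclusion: Yes, this is an identity.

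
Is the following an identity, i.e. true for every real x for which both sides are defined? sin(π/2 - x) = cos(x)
Claim: sin(π/2 - x) = cos(x).
Reasoning: Use sin(u - v) = sin(u)cos(v) - cos(u)sin(v) with u = π/2, v = x: sin(π/2)cos(x) - cos(π/2)sin(x) = 1·cos(x) - 0·sin(x) = cos(x).
So the two sides agree for every real x for which both sides are defined.

Conclusion: Yes, this is an identity.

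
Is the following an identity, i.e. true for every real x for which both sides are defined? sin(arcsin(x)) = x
Yes, this is an identity.

Claim: sin(arcsin(x)) = x.
Reasoning: For -1 ≤ x ≤ 1 (where arcsin is defined), arcsin(x) is by definition an angle whose sine equals x. Taking the sine of that angle returns x. (Note the other order, arcsin(sin x) = x, is NOT an identity.)
So the two sides agree for every real x for which both sides are defined.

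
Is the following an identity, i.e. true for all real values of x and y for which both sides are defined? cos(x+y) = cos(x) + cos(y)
No, this is NOT an identity.

Claim: cos(x+y) = cos(x) + cos(y).
Test a specific point where both sides are defined: x = -π/4, y = -π/3.
LHS = cos(x+y) ≈ -0.2588
RHS = cos(x) + cos(y) ≈ 1.2071
Since -0.2588 ≠ 1.2071, the equation fails at this point, so it cannot hold for all real values of x and y for which both sides are defined.
The correct expansion is cos(x+y) = cos(x)cos(y) - sin(x)sin(y); cosine is not additive.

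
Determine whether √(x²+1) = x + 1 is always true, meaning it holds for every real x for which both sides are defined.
No, this is NOT an identity.

Claim: √(x²+1) = x + 1.
Test a specific point where both sides are defined: x = 3.
LHS = √(x²+1) ≈ 3.1623
RHS = x + 1 ≈ 4.0000
Since 3.1623 ≠ 4.0000, the equation fails at this point, so it cannot hold for every real x for which both sides are defined.
(x+1)² = x² + 2x + 1 ≠ x² + 1 unless x = 0.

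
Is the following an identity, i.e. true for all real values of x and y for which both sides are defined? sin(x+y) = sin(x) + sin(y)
No, this is NOT an identity.

Claim: sin(x+y) = sin(x) + sin(y).
Test a specific point where both sides are defined: x = π, y = -π/4.
LHS = sin(x+y) ≈ 0.7071
RHS = sin(x) + sin(y) ≈ -0.7071
Since 0.7071 ≠ -0.7071, the equation fails at this point, so it cannot hold for all real values of x and y for which both sides are defined.
The correct expansion is sin(x+y) = sin(x)cos(y) + cos(x)sin(y); sine is not additive.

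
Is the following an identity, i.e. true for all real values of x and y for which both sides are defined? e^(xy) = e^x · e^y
Claim: e^(xy) = e^x · e^y.
Test a specific point where both sides are defined: x = -3, y = 2.
LHS = e^(xy) ≈ 0.0025
RHS = e^x · e^y ≈ 0.3679
Since 0.0025 ≠ 0.3679, the equation fails at this point, so it cannot hold for all real values of x and y for which both sides are defined.
e^x · e^y = e^(x+y), not e^(xy).

Conclusion: No, this is NOT an identity.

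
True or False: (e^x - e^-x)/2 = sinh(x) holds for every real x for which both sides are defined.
Claim: (e^x - e^-x)/2 = sinh(x).
Reasoning: This is exactly the definition of the hyperbolic sine: sinh(x) := (e^x - e^-x)/2.
So the two sides agree for every real x for which both sides are defined.

Conclusion: True.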